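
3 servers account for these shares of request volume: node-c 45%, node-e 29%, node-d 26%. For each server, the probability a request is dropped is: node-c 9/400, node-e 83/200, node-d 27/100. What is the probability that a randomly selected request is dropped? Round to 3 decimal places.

Compute prior × likelihood for every hypothesis:
  node-c: 0.45 × 0.0225 = 0.010125
  node-e: 0.29 × 0.415 = 0.12035
  node-d: 0.26 × 0.27 = 0.0702
P(dropped) = 0.010125 + 0.12035 + 0.0702 = 0.200675 → 0.201.

0.201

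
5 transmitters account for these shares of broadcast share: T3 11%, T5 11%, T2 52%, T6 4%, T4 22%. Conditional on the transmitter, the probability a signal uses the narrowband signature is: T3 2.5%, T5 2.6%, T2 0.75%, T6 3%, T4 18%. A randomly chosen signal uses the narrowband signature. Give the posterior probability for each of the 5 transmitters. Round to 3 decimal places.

T3 0.055, T5 0.057, T2 0.078, T6 0.024, T4 0.787

Compute prior × likelihood for every hypothesis:
  T3: 0.11 × 0.025 = 0.00275
  T5: 0.11 × 0.026 = 0.00286
  T2: 0.52 × 0.0075 = 0.0039
  T6: 0.04 × 0.03 = 0.0012
  T4: 0.22 × 0.18 = 0.0396
Normalizing constant = 0.05031.
P(T3 | narrowband) = 0.00275/0.05031 ≈ 0.055
P(T5 | narrowband) = 0.00286/0.05031 ≈ 0.057
P(T2 | narrowband) = 0.0039/0.05031 ≈ 0.078
P(T6 | narrowband) = 0.0012/0.05031 ≈ 0.024
P(T4 | narrowband) = 0.0396/0.05031 ≈ 0.787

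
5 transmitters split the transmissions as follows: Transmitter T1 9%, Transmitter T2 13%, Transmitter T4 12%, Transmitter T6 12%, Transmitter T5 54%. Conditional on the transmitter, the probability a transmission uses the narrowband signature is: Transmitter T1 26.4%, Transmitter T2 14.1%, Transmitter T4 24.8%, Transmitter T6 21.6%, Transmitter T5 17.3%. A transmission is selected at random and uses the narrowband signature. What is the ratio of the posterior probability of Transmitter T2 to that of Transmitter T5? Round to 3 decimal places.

Unnormalized posteriors (prior × likelihood):
  Transmitter T1: 0.09 × 0.264 = 0.02376
  Transmitter T2: 0.13 × 0.141 = 0.01833
  Transmitter T4: 0.12 × 0.248 = 0.02976
  Transmitter T6: 0.12 × 0.216 = 0.02592
  Transmitter T5: 0.54 × 0.173 = 0.09342
Sum = 0.19119.
The ratio is 0.01833 / 0.09342 (the normalizer cancels) = 0.196.

0.196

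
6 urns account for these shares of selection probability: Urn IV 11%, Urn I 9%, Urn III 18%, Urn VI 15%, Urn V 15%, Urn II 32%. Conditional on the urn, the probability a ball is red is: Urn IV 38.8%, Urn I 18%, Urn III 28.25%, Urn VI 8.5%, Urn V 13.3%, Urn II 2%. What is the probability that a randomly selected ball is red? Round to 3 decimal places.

Unnormalized posteriors (prior × likelihood):
  Urn IV: 0.11 × 0.388 = 0.04268
  Urn I: 0.09 × 0.18 = 0.0162
  Urn III: 0.18 × 0.2825 = 0.05085
  Urn VI: 0.15 × 0.085 = 0.01275
  Urn V: 0.15 × 0.133 = 0.01995
  Urn II: 0.32 × 0.02 = 0.0064
P(red) = 0.04268 + 0.0162 + 0.05085 + 0.01275 + 0.01995 + 0.0064 = 0.14883 → 0.149.

0.149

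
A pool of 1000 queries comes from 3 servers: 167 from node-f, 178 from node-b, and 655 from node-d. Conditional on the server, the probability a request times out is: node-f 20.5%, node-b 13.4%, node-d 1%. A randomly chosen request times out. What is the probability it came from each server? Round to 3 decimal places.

node-f 0.530, node-b 0.369, node-d 0.101

Unnormalized posteriors (prior × likelihood):
  node-f: 0.167 × 0.205 = 0.034235
  node-b: 0.178 × 0.134 = 0.023852
  node-d: 0.655 × 0.01 = 0.00655
Sum = 0.064637.
P(node-f | timeout) = 0.034235/0.064637 ≈ 0.530
P(node-b | timeout) = 0.023852/0.064637 ≈ 0.369
P(node-d | timeout) = 0.00655/0.064637 ≈ 0.101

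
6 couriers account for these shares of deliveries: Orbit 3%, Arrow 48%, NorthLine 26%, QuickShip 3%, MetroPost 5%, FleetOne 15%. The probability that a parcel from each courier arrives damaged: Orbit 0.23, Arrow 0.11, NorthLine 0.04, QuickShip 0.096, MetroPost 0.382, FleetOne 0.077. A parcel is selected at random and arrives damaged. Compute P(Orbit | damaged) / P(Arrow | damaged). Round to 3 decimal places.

By Bayes' rule, posterior ∝ prior × likelihood:
  Orbit: 0.03 × 0.23 = 0.0069
  Arrow: 0.48 × 0.11 = 0.0528
  NorthLine: 0.26 × 0.04 = 0.0104
  QuickShip: 0.03 × 0.096 = 0.00288
  MetroPost: 0.05 × 0.382 = 0.0191
  FleetOne: 0.15 × 0.077 = 0.01155
Normalizing constant = 0.10363.
The ratio is 0.0069 / 0.0528 (the normalizer cancels) = 0.131.

0.131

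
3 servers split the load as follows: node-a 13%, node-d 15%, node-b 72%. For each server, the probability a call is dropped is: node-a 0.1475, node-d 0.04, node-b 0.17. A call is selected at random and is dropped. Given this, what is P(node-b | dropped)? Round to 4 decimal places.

0.8294

Prior × likelihood for each hypothesis:
  node-a: 0.13 × 0.1475 = 0.019175
  node-d: 0.15 × 0.04 = 0.006
  node-b: 0.72 × 0.17 = 0.1224
Sum = 0.147575.
P(node-b | evidence) = 0.1224 / 0.147575 ≈ 0.8294.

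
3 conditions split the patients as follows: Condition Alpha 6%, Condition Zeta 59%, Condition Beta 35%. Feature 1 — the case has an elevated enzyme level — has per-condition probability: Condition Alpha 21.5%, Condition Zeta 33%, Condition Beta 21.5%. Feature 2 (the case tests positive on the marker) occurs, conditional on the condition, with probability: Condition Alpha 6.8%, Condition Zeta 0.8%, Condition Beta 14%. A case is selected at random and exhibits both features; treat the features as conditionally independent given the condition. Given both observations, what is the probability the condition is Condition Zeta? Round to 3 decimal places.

0.120

By Bayes' rule, posterior ∝ prior × likelihood:
  Condition Alpha: 0.06 × 0.215 × 0.068 = 0.0008772
  Condition Zeta: 0.59 × 0.33 × 0.008 = 0.0015576
  Condition Beta: 0.35 × 0.215 × 0.14 = 0.010535
Sum = 0.0129698.
P(Condition Zeta | evidence) = 0.0015576 / 0.0129698 ≈ 0.120.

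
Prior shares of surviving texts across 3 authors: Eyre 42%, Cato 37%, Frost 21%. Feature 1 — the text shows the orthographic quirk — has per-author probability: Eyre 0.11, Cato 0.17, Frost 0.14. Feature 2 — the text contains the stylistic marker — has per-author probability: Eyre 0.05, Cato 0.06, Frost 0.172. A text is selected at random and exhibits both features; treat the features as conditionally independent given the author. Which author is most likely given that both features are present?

Prior × likelihood for each hypothesis:
  Eyre: 0.42 × 0.11 × 0.05 = 0.00231
  Cato: 0.37 × 0.17 × 0.06 = 0.003774
  Frost: 0.21 × 0.14 × 0.172 = 0.0050568
Sum = 0.0111408.
Largest term belongs to Frost, so Frost is most probable.

Frost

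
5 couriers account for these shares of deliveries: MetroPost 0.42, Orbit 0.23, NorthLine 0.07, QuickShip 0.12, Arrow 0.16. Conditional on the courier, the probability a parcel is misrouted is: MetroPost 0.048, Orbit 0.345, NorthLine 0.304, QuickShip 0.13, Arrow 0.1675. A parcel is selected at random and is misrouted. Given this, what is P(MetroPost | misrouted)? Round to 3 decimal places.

0.124

Unnormalized posteriors (prior × likelihood):
  MetroPost: 0.42 × 0.048 = 0.02016
  Orbit: 0.23 × 0.345 = 0.07935
  NorthLine: 0.07 × 0.304 = 0.02128
  QuickShip: 0.12 × 0.13 = 0.0156
  Arrow: 0.16 × 0.1675 = 0.0268
Sum = 0.16319.
P(MetroPost | evidence) = 0.02016 / 0.16319 ≈ 0.124.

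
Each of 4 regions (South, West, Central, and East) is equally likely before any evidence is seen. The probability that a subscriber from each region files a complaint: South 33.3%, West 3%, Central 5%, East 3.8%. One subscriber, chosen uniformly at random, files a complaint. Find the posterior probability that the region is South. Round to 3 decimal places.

0.738

Since the prior is uniform, the posterior is proportional to the likelihood:
  South: 0.333
  West: 0.03
  Central: 0.05
  East: 0.038
Sum = 0.451.
P(South | evidence) = 0.333 / 0.451 ≈ 0.738.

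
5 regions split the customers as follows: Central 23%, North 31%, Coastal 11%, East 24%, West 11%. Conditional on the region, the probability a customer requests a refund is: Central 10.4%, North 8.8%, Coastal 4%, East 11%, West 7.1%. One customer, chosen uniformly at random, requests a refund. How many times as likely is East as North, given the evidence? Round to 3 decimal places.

0.968

Prior × likelihood for each hypothesis:
  Central: 0.23 × 0.104 = 0.02392
  North: 0.31 × 0.088 = 0.02728
  Coastal: 0.11 × 0.04 = 0.0044
  East: 0.24 × 0.11 = 0.0264
  West: 0.11 × 0.071 = 0.00781
Total = 0.08981.
The ratio is 0.0264 / 0.02728 (the normalizer cancels) = 0.968.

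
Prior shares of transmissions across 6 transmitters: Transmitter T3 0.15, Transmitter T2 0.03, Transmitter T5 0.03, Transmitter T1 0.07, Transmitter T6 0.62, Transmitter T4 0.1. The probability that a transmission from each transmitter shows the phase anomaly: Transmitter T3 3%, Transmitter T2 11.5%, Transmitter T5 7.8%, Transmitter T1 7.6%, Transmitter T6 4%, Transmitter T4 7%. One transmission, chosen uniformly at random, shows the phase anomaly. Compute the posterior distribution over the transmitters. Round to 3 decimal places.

Transmitter T3 0.095, Transmitter T2 0.073, Transmitter T5 0.049, Transmitter T1 0.112, Transmitter T6 0.523, Transmitter T4 0.148

Compute prior × likelihood for every hypothesis:
  Transmitter T3: 0.15 × 0.03 = 0.0045
  Transmitter T2: 0.03 × 0.115 = 0.00345
  Transmitter T5: 0.03 × 0.078 = 0.00234
  Transmitter T1: 0.07 × 0.076 = 0.00532
  Transmitter T6: 0.62 × 0.04 = 0.0248
  Transmitter T4: 0.1 × 0.07 = 0.007
Total = 0.04741.
P(Transmitter T3 | anomaly) = 0.0045/0.04741 ≈ 0.095
P(Transmitter T2 | anomaly) = 0.00345/0.04741 ≈ 0.073
P(Transmitter T5 | anomaly) = 0.00234/0.04741 ≈ 0.049
P(Transmitter T1 | anomaly) = 0.00532/0.04741 ≈ 0.112
P(Transmitter T6 | anomaly) = 0.0248/0.04741 ≈ 0.523
P(Transmitter T4 | anomaly) = 0.007/0.04741 ≈ 0.148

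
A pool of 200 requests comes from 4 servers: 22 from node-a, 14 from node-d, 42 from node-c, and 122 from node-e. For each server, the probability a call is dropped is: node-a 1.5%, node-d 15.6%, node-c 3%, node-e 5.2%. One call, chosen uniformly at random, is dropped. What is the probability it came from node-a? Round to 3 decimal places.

Prior × likelihood for each hypothesis:
  node-a: 0.11 × 0.015 = 0.00165
  node-d: 0.07 × 0.156 = 0.01092
  node-c: 0.21 × 0.03 = 0.0063
  node-e: 0.61 × 0.052 = 0.03172
Sum = 0.05059.
P(node-a | evidence) = 0.00165 / 0.05059 ≈ 0.033.

0.033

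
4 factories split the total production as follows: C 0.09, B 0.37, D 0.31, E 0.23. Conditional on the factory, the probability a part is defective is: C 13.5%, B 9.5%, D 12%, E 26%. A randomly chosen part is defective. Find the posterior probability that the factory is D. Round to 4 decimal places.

Prior × likelihood for each hypothesis:
  C: 0.09 × 0.135 = 0.01215
  B: 0.37 × 0.095 = 0.03515
  D: 0.31 × 0.12 = 0.0372
  E: 0.23 × 0.26 = 0.0598
Normalizing constant = 0.1443.
P(D | evidence) = 0.0372 / 0.1443 ≈ 0.2578.

0.2578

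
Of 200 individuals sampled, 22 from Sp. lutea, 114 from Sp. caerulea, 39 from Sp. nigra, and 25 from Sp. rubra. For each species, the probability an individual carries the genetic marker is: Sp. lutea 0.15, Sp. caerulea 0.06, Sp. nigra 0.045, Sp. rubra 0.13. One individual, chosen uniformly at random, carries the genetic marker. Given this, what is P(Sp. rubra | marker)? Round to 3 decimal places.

0.215

Compute prior × likelihood for every hypothesis:
  Sp. lutea: 0.11 × 0.15 = 0.0165
  Sp. caerulea: 0.57 × 0.06 = 0.0342
  Sp. nigra: 0.195 × 0.045 = 0.008775
  Sp. rubra: 0.125 × 0.13 = 0.01625
Normalizing constant = 0.075725.
P(Sp. rubra | evidence) = 0.01625 / 0.075725 ≈ 0.215.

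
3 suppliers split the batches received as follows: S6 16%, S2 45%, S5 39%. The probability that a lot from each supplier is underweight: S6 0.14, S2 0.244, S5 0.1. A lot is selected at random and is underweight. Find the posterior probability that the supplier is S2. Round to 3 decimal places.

0.641

Unnormalized posteriors (prior × likelihood):
  S6: 0.16 × 0.14 = 0.0224
  S2: 0.45 × 0.244 = 0.1098
  S5: 0.39 × 0.1 = 0.039
Sum = 0.1712.
P(S2 | evidence) = 0.1098 / 0.1712 ≈ 0.641.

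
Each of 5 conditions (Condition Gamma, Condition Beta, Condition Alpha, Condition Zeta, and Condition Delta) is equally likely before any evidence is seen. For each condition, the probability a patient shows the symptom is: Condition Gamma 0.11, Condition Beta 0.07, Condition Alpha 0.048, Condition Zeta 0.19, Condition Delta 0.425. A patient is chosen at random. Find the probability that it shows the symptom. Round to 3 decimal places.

With a uniform prior (1/5 each), posterior ∝ likelihood:
  Condition Gamma: 0.11
  Condition Beta: 0.07
  Condition Alpha: 0.048
  Condition Zeta: 0.19
  Condition Delta: 0.425
P(symptomatic) = (1/5) × (0.11 + 0.07 + 0.048 + 0.19 + 0.425) = 0.843/5 ≈ 0.169.

0.169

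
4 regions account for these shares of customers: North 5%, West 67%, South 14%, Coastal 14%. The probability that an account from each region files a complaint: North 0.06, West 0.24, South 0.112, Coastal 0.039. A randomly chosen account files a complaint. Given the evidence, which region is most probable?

West

Compute prior × likelihood for every hypothesis:
  North: 0.05 × 0.06 = 0.003
  West: 0.67 × 0.24 = 0.1608
  South: 0.14 × 0.112 = 0.01568
  Coastal: 0.14 × 0.039 = 0.00546
Total = 0.18494.
Largest term belongs to West, so West is most probable.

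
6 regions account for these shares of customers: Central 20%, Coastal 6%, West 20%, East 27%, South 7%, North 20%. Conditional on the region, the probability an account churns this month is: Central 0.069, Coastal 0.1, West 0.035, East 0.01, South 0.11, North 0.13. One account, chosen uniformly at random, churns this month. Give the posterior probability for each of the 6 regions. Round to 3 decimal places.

Central 0.218, Coastal 0.095, West 0.111, East 0.043, South 0.122, North 0.411

Prior × likelihood for each hypothesis:
  Central: 0.2 × 0.069 = 0.0138
  Coastal: 0.06 × 0.1 = 0.006
  West: 0.2 × 0.035 = 0.007
  East: 0.27 × 0.01 = 0.0027
  South: 0.07 × 0.11 = 0.0077
  North: 0.2 × 0.13 = 0.026
Sum = 0.0632.
P(Central | churn) = 0.0138/0.0632 ≈ 0.218
P(Coastal | churn) = 0.006/0.0632 ≈ 0.095
P(West | churn) = 0.007/0.0632 ≈ 0.111
P(East | churn) = 0.0027/0.0632 ≈ 0.043
P(South | churn) = 0.0077/0.0632 ≈ 0.122
P(North | churn) = 0.026/0.0632 ≈ 0.411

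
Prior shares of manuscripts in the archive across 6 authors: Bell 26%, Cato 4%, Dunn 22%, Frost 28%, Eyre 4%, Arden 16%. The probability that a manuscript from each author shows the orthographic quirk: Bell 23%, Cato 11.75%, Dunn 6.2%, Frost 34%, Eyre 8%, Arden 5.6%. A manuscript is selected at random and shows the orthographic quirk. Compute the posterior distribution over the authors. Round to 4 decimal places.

Unnormalized posteriors (prior × likelihood):
  Bell: 0.26 × 0.23 = 0.0598
  Cato: 0.04 × 0.1175 = 0.0047
  Dunn: 0.22 × 0.062 = 0.01364
  Frost: 0.28 × 0.34 = 0.0952
  Eyre: 0.04 × 0.08 = 0.0032
  Arden: 0.16 × 0.056 = 0.00896
Sum = 0.1855.
P(Bell | quirk) = 0.0598/0.1855 ≈ 0.3224
P(Cato | quirk) = 0.0047/0.1855 ≈ 0.0253
P(Dunn | quirk) = 0.01364/0.1855 ≈ 0.0735
P(Frost | quirk) = 0.0952/0.1855 ≈ 0.5132
P(Eyre | quirk) = 0.0032/0.1855 ≈ 0.0173
P(Arden | quirk) = 0.00896/0.1855 ≈ 0.0483
(Check: 0.3224+0.0253+0.0735+0.5132+0.0173+0.0483 = 1.0000.)

Bell 0.3224, Cato 0.0253, Dunn 0.0735, Frost 0.5132, Eyre 0.0173, Arden 0.0483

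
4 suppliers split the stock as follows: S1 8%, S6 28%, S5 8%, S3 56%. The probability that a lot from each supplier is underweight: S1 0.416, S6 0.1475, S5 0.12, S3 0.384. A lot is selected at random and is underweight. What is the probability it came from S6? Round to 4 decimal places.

Prior × likelihood for each hypothesis:
  S1: 0.08 × 0.416 = 0.03328
  S6: 0.28 × 0.1475 = 0.0413
  S5: 0.08 × 0.12 = 0.0096
  S3: 0.56 × 0.384 = 0.21504
Total = 0.29922.
P(S6 | evidence) = 0.0413 / 0.29922 ≈ 0.1380.

0.1380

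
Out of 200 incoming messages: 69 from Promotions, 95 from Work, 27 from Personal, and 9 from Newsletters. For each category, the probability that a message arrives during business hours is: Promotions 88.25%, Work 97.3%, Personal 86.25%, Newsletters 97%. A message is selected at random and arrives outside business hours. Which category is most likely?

Promotions

Taking complements, P(off-hours | each) = Promotions 0.1175, Work 0.027, Personal 0.1375, Newsletters 0.03.
Prior × likelihood for each hypothesis:
  Promotions: 0.345 × 0.1175 = 0.0405375
  Work: 0.475 × 0.027 = 0.012825
  Personal: 0.135 × 0.1375 = 0.0185625
  Newsletters: 0.045 × 0.03 = 0.00135
Sum = 0.073275.
Largest term belongs to Promotions, so Promotions is most probable.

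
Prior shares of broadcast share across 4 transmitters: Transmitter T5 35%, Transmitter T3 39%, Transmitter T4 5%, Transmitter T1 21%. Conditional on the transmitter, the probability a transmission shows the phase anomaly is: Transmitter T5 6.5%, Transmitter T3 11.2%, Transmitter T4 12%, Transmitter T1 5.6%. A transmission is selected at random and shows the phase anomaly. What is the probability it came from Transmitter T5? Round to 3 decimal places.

0.270

Prior × likelihood for each hypothesis:
  Transmitter T5: 0.35 × 0.065 = 0.02275
  Transmitter T3: 0.39 × 0.112 = 0.04368
  Transmitter T4: 0.05 × 0.12 = 0.006
  Transmitter T1: 0.21 × 0.056 = 0.01176
Sum = 0.08419.
P(Transmitter T5 | evidence) = 0.02275 / 0.08419 ≈ 0.270.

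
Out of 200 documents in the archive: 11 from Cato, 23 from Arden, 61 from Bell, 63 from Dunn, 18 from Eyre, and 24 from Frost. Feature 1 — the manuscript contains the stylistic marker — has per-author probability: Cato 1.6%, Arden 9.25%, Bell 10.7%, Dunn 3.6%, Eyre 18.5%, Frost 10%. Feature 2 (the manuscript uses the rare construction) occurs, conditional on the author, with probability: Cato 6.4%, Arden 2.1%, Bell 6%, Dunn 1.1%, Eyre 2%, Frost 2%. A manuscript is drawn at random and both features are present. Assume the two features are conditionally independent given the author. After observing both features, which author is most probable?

Compute prior × likelihood for every hypothesis:
  Cato: 0.055 × 0.016 × 0.064 = 0.00005632
  Arden: 0.115 × 0.0925 × 0.021 = 0.0002233875
  Bell: 0.305 × 0.107 × 0.06 = 0.0019581
  Dunn: 0.315 × 0.036 × 0.011 = 0.00012474
  Eyre: 0.09 × 0.185 × 0.02 = 0.000333
  Frost: 0.12 × 0.1 × 0.02 = 0.00024
Normalizing constant = 0.0029355475.
Largest term belongs to Bell, so Bell is most probable.

Bell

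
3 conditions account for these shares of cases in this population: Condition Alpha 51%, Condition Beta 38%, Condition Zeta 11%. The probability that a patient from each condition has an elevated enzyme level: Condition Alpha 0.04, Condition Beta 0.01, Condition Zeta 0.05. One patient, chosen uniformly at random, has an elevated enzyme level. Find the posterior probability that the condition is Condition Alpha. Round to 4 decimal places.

0.6869

By Bayes' rule, posterior ∝ prior × likelihood:
  Condition Alpha: 0.51 × 0.04 = 0.0204
  Condition Beta: 0.38 × 0.01 = 0.0038
  Condition Zeta: 0.11 × 0.05 = 0.0055
Sum = 0.0297.
P(Condition Alpha | evidence) = 0.0204 / 0.0297 ≈ 0.6869.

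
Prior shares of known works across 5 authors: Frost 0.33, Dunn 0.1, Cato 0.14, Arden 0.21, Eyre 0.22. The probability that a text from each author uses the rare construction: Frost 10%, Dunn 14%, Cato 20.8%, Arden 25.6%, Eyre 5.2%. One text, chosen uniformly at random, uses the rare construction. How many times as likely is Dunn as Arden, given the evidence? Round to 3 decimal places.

By Bayes' rule, posterior ∝ prior × likelihood:
  Frost: 0.33 × 0.1 = 0.033
  Dunn: 0.1 × 0.14 = 0.014
  Cato: 0.14 × 0.208 = 0.02912
  Arden: 0.21 × 0.256 = 0.05376
  Eyre: 0.22 × 0.052 = 0.01144
Total = 0.14132.
The ratio is 0.014 / 0.05376 (the normalizer cancels) = 0.260.

0.260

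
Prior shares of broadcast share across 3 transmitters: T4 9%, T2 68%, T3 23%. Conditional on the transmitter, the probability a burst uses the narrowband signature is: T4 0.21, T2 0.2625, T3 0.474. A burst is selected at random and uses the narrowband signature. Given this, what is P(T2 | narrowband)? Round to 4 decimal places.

0.5825

By Bayes' rule, posterior ∝ prior × likelihood:
  T4: 0.09 × 0.21 = 0.0189
  T2: 0.68 × 0.2625 = 0.1785
  T3: 0.23 × 0.474 = 0.10902
Sum = 0.30642.
P(T2 | evidence) = 0.1785 / 0.30642 ≈ 0.5825.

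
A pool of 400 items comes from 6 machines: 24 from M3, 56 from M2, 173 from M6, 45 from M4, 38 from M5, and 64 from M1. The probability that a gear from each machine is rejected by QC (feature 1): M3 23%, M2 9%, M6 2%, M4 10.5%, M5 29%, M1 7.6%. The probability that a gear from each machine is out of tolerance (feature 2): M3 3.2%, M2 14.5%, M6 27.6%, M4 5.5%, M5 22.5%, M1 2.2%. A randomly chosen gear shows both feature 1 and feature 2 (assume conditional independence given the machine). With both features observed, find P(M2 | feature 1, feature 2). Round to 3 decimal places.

By Bayes' rule, posterior ∝ prior × likelihood:
  M3: 0.06 × 0.23 × 0.032 = 0.0004416
  M2: 0.14 × 0.09 × 0.145 = 0.001827
  M6: 0.4325 × 0.02 × 0.276 = 0.0023874
  M4: 0.1125 × 0.105 × 0.055 = 0.0006496875
  M5: 0.095 × 0.29 × 0.225 = 0.00619875
  M1: 0.16 × 0.076 × 0.022 = 0.00026752
Total = 0.0117719575.
P(M2 | evidence) = 0.001827 / 0.0117719575 ≈ 0.155.

0.155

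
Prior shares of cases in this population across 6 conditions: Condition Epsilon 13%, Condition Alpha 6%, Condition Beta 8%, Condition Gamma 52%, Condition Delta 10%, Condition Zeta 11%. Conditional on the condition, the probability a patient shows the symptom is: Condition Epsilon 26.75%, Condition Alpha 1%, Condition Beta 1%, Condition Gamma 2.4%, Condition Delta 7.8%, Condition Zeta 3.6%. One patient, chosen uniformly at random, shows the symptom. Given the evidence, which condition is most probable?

Condition Epsilon

Compute prior × likelihood for every hypothesis:
  Condition Epsilon: 0.13 × 0.2675 = 0.034775
  Condition Alpha: 0.06 × 0.01 = 0.0006
  Condition Beta: 0.08 × 0.01 = 0.0008
  Condition Gamma: 0.52 × 0.024 = 0.01248
  Condition Delta: 0.1 × 0.078 = 0.0078
  Condition Zeta: 0.11 × 0.036 = 0.00396
Sum = 0.060415.
Largest term belongs to Condition Epsilon, so Condition Epsilon is most probable.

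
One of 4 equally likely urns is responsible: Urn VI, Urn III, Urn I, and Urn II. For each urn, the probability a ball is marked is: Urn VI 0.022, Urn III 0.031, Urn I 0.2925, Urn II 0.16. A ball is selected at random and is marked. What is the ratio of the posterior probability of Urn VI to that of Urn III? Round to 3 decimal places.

With a uniform prior (1/4 each), posterior ∝ likelihood:
  Urn VI: 0.022
  Urn III: 0.031
  Urn I: 0.2925
  Urn II: 0.16
Total = 0.5055.
The ratio is 0.022 / 0.031 (the normalizer cancels) = 0.710.

0.710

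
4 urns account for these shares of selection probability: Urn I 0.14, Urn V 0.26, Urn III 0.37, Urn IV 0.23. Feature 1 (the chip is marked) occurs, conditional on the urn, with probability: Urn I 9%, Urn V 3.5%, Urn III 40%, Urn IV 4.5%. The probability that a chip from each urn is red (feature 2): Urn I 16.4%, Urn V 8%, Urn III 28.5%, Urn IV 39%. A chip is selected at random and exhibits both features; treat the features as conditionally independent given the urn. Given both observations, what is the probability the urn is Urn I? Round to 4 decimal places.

Compute prior × likelihood for every hypothesis:
  Urn I: 0.14 × 0.09 × 0.164 = 0.0020664
  Urn V: 0.26 × 0.035 × 0.08 = 0.000728
  Urn III: 0.37 × 0.4 × 0.285 = 0.04218
  Urn IV: 0.23 × 0.045 × 0.39 = 0.0040365
Total = 0.0490109.
P(Urn I | evidence) = 0.0020664 / 0.0490109 ≈ 0.0422.

0.0422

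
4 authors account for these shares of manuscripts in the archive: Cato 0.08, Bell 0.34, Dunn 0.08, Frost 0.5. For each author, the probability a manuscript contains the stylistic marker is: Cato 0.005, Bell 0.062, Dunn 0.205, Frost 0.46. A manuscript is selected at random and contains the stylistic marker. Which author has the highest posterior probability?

Prior × likelihood for each hypothesis:
  Cato: 0.08 × 0.005 = 0.0004
  Bell: 0.34 × 0.062 = 0.02108
  Dunn: 0.08 × 0.205 = 0.0164
  Frost: 0.5 × 0.46 = 0.23
Sum = 0.26788.
Largest term belongs to Frost, so Frost is most probable.

Frost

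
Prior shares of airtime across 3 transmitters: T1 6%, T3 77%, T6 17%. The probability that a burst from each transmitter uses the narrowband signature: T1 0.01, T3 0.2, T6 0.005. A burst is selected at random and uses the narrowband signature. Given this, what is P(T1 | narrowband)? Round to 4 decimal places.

Unnormalized posteriors (prior × likelihood):
  T1: 0.06 × 0.01 = 0.0006
  T3: 0.77 × 0.2 = 0.154
  T6: 0.17 × 0.005 = 0.00085
Total = 0.15545.
P(T1 | evidence) = 0.0006 / 0.15545 ≈ 0.0039.

0.0039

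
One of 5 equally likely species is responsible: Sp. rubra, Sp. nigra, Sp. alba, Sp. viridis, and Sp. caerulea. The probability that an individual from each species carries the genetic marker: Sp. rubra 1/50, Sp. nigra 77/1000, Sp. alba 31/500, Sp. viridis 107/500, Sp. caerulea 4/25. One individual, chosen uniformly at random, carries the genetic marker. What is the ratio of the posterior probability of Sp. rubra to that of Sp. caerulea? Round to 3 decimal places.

0.125

Since the prior is uniform, the posterior is proportional to the likelihood:
  Sp. rubra: 0.02
  Sp. nigra: 0.077
  Sp. alba: 0.062
  Sp. viridis: 0.214
  Sp. caerulea: 0.16
Total = 0.533.
The ratio is 0.02 / 0.16 (the normalizer cancels) = 0.125.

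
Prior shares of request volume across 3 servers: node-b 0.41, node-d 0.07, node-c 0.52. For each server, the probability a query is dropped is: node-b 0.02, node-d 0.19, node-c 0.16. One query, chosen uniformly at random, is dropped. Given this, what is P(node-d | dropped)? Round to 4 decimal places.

0.1270

Prior × likelihood for each hypothesis:
  node-b: 0.41 × 0.02 = 0.0082
  node-d: 0.07 × 0.19 = 0.0133
  node-c: 0.52 × 0.16 = 0.0832
Sum = 0.1047.
P(node-d | evidence) = 0.0133 / 0.1047 ≈ 0.1270.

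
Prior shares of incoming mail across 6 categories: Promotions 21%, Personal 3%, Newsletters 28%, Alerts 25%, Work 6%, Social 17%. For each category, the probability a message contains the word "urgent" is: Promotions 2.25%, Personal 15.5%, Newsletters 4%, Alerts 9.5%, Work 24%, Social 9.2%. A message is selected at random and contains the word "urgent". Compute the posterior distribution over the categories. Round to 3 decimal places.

Promotions 0.064, Personal 0.063, Newsletters 0.151, Alerts 0.319, Work 0.194, Social 0.210

Compute prior × likelihood for every hypothesis:
  Promotions: 0.21 × 0.0225 = 0.004725
  Personal: 0.03 × 0.155 = 0.00465
  Newsletters: 0.28 × 0.04 = 0.0112
  Alerts: 0.25 × 0.095 = 0.02375
  Work: 0.06 × 0.24 = 0.0144
  Social: 0.17 × 0.092 = 0.01564
Sum = 0.074365.
P(Promotions | urgent-flag) = 0.004725/0.074365 ≈ 0.064
P(Personal | urgent-flag) = 0.00465/0.074365 ≈ 0.063
P(Newsletters | urgent-flag) = 0.0112/0.074365 ≈ 0.151
P(Alerts | urgent-flag) = 0.02375/0.074365 ≈ 0.319
P(Work | urgent-flag) = 0.0144/0.074365 ≈ 0.194
P(Social | urgent-flag) = 0.01564/0.074365 ≈ 0.210
(Check: 0.064+0.063+0.151+0.319+0.194+0.210 = 1.001.)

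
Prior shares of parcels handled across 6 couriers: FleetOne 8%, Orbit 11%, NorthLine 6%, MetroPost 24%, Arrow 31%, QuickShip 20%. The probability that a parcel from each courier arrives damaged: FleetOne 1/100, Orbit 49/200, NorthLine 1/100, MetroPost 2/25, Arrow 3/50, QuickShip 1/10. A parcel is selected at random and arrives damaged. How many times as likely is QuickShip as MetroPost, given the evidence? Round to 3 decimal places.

Unnormalized posteriors (prior × likelihood):
  FleetOne: 0.08 × 0.01 = 0.0008
  Orbit: 0.11 × 0.245 = 0.02695
  NorthLine: 0.06 × 0.01 = 0.0006
  MetroPost: 0.24 × 0.08 = 0.0192
  Arrow: 0.31 × 0.06 = 0.0186
  QuickShip: 0.2 × 0.1 = 0.02
Normalizing constant = 0.08615.
The ratio is 0.02 / 0.0192 (the normalizer cancels) = 1.042.

1.042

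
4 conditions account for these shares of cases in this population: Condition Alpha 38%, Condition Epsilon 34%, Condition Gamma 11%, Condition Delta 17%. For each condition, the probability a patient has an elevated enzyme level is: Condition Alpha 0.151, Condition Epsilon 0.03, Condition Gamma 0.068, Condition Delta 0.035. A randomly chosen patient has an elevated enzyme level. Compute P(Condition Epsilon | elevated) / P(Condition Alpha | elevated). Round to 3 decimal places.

Unnormalized posteriors (prior × likelihood):
  Condition Alpha: 0.38 × 0.151 = 0.05738
  Condition Epsilon: 0.34 × 0.03 = 0.0102
  Condition Gamma: 0.11 × 0.068 = 0.00748
  Condition Delta: 0.17 × 0.035 = 0.00595
Total = 0.08101.
The ratio is 0.0102 / 0.05738 (the normalizer cancels) = 0.178.

0.178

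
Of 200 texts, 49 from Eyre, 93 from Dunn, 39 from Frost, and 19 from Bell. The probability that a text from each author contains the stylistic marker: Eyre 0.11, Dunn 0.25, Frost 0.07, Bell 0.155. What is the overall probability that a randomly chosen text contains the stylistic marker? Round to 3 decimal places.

Unnormalized posteriors (prior × likelihood):
  Eyre: 0.245 × 0.11 = 0.02695
  Dunn: 0.465 × 0.25 = 0.11625
  Frost: 0.195 × 0.07 = 0.01365
  Bell: 0.095 × 0.155 = 0.014725
P(marker) = 0.02695 + 0.11625 + 0.01365 + 0.014725 = 0.171575 → 0.172.

0.172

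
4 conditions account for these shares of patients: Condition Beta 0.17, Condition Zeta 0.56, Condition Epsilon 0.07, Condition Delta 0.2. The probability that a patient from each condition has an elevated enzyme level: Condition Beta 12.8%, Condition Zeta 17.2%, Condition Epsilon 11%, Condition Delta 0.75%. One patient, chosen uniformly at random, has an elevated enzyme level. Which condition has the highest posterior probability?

Condition Zeta

Unnormalized posteriors (prior × likelihood):
  Condition Beta: 0.17 × 0.128 = 0.02176
  Condition Zeta: 0.56 × 0.172 = 0.09632
  Condition Epsilon: 0.07 × 0.11 = 0.0077
  Condition Delta: 0.2 × 0.0075 = 0.0015
Total = 0.12728.
Largest term belongs to Condition Zeta, so Condition Zeta is most probable.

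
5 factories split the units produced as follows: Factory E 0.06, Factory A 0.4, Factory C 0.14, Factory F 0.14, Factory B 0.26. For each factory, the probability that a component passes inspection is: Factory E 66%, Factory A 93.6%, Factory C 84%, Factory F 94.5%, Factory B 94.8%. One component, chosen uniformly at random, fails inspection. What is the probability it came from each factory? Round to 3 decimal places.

Factory E 0.228, Factory A 0.286, Factory C 0.250, Factory F 0.086, Factory B 0.151

Taking complements, P(nonconforming | each) = Factory E 0.34, Factory A 0.064, Factory C 0.16, Factory F 0.055, Factory B 0.052.
Prior × likelihood for each hypothesis:
  Factory E: 0.06 × 0.34 = 0.0204
  Factory A: 0.4 × 0.064 = 0.0256
  Factory C: 0.14 × 0.16 = 0.0224
  Factory F: 0.14 × 0.055 = 0.0077
  Factory B: 0.26 × 0.052 = 0.01352
Total = 0.08962.
P(Factory E | nonconforming) = 0.0204/0.08962 ≈ 0.228
P(Factory A | nonconforming) = 0.0256/0.08962 ≈ 0.286
P(Factory C | nonconforming) = 0.0224/0.08962 ≈ 0.250
P(Factory F | nonconforming) = 0.0077/0.08962 ≈ 0.086
P(Factory B | nonconforming) = 0.01352/0.08962 ≈ 0.151
(Check: 0.228+0.286+0.250+0.086+0.151 = 1.001.)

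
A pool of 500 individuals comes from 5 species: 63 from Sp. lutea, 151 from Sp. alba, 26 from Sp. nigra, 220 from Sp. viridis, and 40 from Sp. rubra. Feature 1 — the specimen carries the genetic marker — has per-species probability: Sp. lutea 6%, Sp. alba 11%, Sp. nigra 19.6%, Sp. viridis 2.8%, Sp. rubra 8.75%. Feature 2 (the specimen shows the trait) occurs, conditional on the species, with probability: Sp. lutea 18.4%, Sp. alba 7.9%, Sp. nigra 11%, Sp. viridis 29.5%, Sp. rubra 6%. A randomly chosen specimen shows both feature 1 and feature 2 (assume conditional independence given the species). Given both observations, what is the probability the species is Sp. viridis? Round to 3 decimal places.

0.395

Compute prior × likelihood for every hypothesis:
  Sp. lutea: 0.126 × 0.06 × 0.184 = 0.00139104
  Sp. alba: 0.302 × 0.11 × 0.079 = 0.00262438
  Sp. nigra: 0.052 × 0.196 × 0.11 = 0.00112112
  Sp. viridis: 0.44 × 0.028 × 0.295 = 0.0036344
  Sp. rubra: 0.08 × 0.0875 × 0.06 = 0.00042
Normalizing constant = 0.00919094.
P(Sp. viridis | evidence) = 0.0036344 / 0.00919094 ≈ 0.395.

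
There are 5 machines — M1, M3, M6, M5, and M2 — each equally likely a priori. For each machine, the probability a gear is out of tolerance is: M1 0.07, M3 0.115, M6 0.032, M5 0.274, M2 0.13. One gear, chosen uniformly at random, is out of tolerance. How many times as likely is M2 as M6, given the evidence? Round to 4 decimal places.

With a uniform prior (1/5 each), posterior ∝ likelihood:
  M1: 0.07
  M3: 0.115
  M6: 0.032
  M5: 0.274
  M2: 0.13
Total = 0.621.
The ratio is 0.13 / 0.032 (the normalizer cancels) = 4.0625.

4.0625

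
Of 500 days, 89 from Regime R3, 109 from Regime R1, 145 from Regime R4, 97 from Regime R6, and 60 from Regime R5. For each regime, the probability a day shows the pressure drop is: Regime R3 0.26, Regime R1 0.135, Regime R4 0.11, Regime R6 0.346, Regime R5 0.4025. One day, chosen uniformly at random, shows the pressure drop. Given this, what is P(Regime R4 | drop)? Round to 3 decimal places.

0.143

Prior × likelihood for each hypothesis:
  Regime R3: 0.178 × 0.26 = 0.04628
  Regime R1: 0.218 × 0.135 = 0.02943
  Regime R4: 0.29 × 0.11 = 0.0319
  Regime R6: 0.194 × 0.346 = 0.067124
  Regime R5: 0.12 × 0.4025 = 0.0483
Normalizing constant = 0.223034.
P(Regime R4 | evidence) = 0.0319 / 0.223034 ≈ 0.143.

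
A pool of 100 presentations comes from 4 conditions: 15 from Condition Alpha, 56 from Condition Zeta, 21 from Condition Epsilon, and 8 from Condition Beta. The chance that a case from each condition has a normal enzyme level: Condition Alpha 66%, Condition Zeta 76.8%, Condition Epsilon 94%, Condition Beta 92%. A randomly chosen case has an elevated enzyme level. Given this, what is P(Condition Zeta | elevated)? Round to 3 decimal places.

Taking complements, P(elevated | each) = Condition Alpha 0.34, Condition Zeta 0.232, Condition Epsilon 0.06, Condition Beta 0.08.
By Bayes' rule, posterior ∝ prior × likelihood:
  Condition Alpha: 0.15 × 0.34 = 0.051
  Condition Zeta: 0.56 × 0.232 = 0.12992
  Condition Epsilon: 0.21 × 0.06 = 0.0126
  Condition Beta: 0.08 × 0.08 = 0.0064
Sum = 0.19992.
P(Condition Zeta | evidence) = 0.12992 / 0.19992 ≈ 0.650.

0.650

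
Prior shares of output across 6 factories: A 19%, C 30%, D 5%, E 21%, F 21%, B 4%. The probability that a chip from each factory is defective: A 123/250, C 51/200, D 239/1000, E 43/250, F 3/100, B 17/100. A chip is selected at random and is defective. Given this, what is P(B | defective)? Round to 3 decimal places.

Unnormalized posteriors (prior × likelihood):
  A: 0.19 × 0.492 = 0.09348
  C: 0.3 × 0.255 = 0.0765
  D: 0.05 × 0.239 = 0.01195
  E: 0.21 × 0.172 = 0.03612
  F: 0.21 × 0.03 = 0.0063
  B: 0.04 × 0.17 = 0.0068
Normalizing constant = 0.23115.
P(B | evidence) = 0.0068 / 0.23115 ≈ 0.029.

0.029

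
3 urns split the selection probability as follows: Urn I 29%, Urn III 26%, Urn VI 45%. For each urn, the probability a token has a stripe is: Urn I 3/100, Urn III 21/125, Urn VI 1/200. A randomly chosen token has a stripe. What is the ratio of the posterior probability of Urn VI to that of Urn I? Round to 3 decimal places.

0.259

By Bayes' rule, posterior ∝ prior × likelihood:
  Urn I: 0.29 × 0.03 = 0.0087
  Urn III: 0.26 × 0.168 = 0.04368
  Urn VI: 0.45 × 0.005 = 0.00225
Total = 0.05463.
The ratio is 0.00225 / 0.0087 (the normalizer cancels) = 0.259.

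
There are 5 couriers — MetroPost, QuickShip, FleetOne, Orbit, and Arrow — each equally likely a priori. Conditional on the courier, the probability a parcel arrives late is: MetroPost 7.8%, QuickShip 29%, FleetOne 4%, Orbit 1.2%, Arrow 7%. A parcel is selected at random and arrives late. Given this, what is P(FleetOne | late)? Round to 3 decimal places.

Since the prior is uniform, the posterior is proportional to the likelihood:
  MetroPost: 0.078
  QuickShip: 0.29
  FleetOne: 0.04
  Orbit: 0.012
  Arrow: 0.07
Sum = 0.49.
P(FleetOne | evidence) = 0.04 / 0.49 ≈ 0.082.

0.082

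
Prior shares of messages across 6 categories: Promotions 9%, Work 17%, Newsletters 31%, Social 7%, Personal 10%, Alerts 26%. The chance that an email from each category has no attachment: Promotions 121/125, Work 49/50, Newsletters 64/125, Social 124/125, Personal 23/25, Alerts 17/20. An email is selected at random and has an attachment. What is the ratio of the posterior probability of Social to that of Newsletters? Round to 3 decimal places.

Taking complements, P(attachment | each) = Promotions 0.032, Work 0.02, Newsletters 0.488, Social 0.008, Personal 0.08, Alerts 0.15.
Compute prior × likelihood for every hypothesis:
  Promotions: 0.09 × 0.032 = 0.00288
  Work: 0.17 × 0.02 = 0.0034
  Newsletters: 0.31 × 0.488 = 0.15128
  Social: 0.07 × 0.008 = 0.00056
  Personal: 0.1 × 0.08 = 0.008
  Alerts: 0.26 × 0.15 = 0.039
Total = 0.20512.
The ratio is 0.00056 / 0.15128 (the normalizer cancels) = 0.004.

0.004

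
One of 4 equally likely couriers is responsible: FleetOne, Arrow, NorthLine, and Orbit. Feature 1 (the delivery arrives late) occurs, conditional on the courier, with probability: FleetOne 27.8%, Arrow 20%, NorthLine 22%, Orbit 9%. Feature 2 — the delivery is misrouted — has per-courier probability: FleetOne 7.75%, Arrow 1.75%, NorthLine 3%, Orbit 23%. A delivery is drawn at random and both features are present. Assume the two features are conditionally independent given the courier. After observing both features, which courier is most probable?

Since the prior is uniform, the posterior is proportional to the likelihood:
  FleetOne: 0.278 × 0.0775 = 0.021545
  Arrow: 0.2 × 0.0175 = 0.0035
  NorthLine: 0.22 × 0.03 = 0.0066
  Orbit: 0.09 × 0.23 = 0.0207
Normalizing constant = 0.052345.
Largest term belongs to FleetOne, so FleetOne is most probable.

FleetOne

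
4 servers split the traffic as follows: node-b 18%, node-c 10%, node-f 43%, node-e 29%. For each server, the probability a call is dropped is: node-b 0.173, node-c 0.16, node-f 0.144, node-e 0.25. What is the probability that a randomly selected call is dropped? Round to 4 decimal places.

0.1816

Prior × likelihood for each hypothesis:
  node-b: 0.18 × 0.173 = 0.03114
  node-c: 0.1 × 0.16 = 0.016
  node-f: 0.43 × 0.144 = 0.06192
  node-e: 0.29 × 0.25 = 0.0725
P(dropped) = 0.03114 + 0.016 + 0.06192 + 0.0725 = 0.18156 → 0.1816.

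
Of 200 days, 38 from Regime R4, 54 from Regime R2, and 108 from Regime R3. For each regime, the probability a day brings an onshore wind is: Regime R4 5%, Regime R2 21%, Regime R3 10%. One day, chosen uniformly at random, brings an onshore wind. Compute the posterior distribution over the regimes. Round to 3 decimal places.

By Bayes' rule, posterior ∝ prior × likelihood:
  Regime R4: 0.19 × 0.05 = 0.0095
  Regime R2: 0.27 × 0.21 = 0.0567
  Regime R3: 0.54 × 0.1 = 0.054
Normalizing constant = 0.1202.
P(Regime R4 | onshore) = 0.0095/0.1202 ≈ 0.079
P(Regime R2 | onshore) = 0.0567/0.1202 ≈ 0.472
P(Regime R3 | onshore) = 0.054/0.1202 ≈ 0.449
(Check: 0.079+0.472+0.449 = 1.000.)

Regime R4 0.079, Regime R2 0.472, Regime R3 0.449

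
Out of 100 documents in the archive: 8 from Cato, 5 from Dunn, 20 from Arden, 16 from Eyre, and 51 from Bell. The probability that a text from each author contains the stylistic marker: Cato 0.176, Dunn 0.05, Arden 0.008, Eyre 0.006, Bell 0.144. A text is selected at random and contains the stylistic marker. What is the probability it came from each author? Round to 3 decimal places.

Prior × likelihood for each hypothesis:
  Cato: 0.08 × 0.176 = 0.01408
  Dunn: 0.05 × 0.05 = 0.0025
  Arden: 0.2 × 0.008 = 0.0016
  Eyre: 0.16 × 0.006 = 0.00096
  Bell: 0.51 × 0.144 = 0.07344
Sum = 0.09258.
P(Cato | marker) = 0.01408/0.09258 ≈ 0.152
P(Dunn | marker) = 0.0025/0.09258 ≈ 0.027
P(Arden | marker) = 0.0016/0.09258 ≈ 0.017
P(Eyre | marker) = 0.00096/0.09258 ≈ 0.010
P(Bell | marker) = 0.07344/0.09258 ≈ 0.793

Cato 0.152, Dunn 0.027, Arden 0.017, Eyre 0.010, Bell 0.793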